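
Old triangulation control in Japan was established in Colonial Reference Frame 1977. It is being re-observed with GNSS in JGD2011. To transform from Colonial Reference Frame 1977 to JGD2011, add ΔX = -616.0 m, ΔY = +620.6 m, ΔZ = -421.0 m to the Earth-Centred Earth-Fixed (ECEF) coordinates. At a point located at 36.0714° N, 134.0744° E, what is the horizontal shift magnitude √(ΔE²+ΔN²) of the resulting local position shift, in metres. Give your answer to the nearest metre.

The local east axis at (φ, λ) is (−sin λ, cos λ, 0), so ΔE = −sin(134.0744°)·(-616.0) + cos(134.0744°)·620.6 = 10.87 m.
The local north axis is (−sin φ cos λ, −sin φ sin λ, cos φ), giving ΔN = -252.289 − 262.520 − 340.288 = -855.10 m.
Horizontal magnitude = √(ΔE² + ΔN²) = √(10.87² + (-855.10)²) = 855.17 m.

855 m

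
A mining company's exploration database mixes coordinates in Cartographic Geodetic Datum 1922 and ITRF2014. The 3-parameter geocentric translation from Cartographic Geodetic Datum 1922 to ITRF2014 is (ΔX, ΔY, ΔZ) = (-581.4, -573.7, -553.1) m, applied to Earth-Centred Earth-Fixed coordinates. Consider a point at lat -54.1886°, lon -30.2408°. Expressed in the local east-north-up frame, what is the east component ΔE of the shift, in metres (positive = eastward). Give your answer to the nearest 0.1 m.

The local east axis at (φ, λ) is (−sin λ, cos λ, 0), so ΔE = −sin(-30.2408°)·(-581.4) + cos(-30.2408°)·(-573.7) = -788.44 m.

ΔE = -788.4 m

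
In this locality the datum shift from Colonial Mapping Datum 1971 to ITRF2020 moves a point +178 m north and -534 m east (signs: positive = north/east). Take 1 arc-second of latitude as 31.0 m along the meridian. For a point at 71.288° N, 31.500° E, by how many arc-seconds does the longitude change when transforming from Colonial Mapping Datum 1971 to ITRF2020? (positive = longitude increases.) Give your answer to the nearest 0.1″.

At latitude 71.288°, cos φ = 0.320811.
1″ of longitude at this latitude = 31.00 × cos φ = 9.9452 m, so Δλ = -534.0 / 9.9452 = -53.695″.

Δλ = -53.7″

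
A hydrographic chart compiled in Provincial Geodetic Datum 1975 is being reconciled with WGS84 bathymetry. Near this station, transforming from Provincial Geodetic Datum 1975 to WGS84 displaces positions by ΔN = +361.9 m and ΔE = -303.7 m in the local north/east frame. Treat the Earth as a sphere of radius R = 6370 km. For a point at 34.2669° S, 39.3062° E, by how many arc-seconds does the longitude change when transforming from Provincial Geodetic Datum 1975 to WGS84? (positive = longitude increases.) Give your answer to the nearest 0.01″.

At latitude -34.2669°, cos φ = 0.826424.
One radian of longitude at latitude φ spans R cos φ, so Δλ = ΔE / (R cos φ) = -303.7 / (6370000 × 0.826424) = -5.7690e-05 rad = -11.899″.

Δλ = -11.90″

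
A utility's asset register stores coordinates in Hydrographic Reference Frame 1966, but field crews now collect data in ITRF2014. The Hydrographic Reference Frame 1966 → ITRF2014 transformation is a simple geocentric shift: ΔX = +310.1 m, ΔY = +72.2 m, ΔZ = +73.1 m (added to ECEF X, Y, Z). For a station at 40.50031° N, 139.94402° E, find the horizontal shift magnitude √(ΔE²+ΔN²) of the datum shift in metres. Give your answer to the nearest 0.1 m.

311.7 m

At φ = 40.50031°, λ = 139.94402°: sin φ = 0.649452, cos φ = 0.760402, sin λ = 0.643536, cos λ = -0.765416.
ΔE = −sin λ·ΔX + cos λ·ΔY = −(0.643536)·(310.1) + (-0.765416)·(72.2) = -254.82 m.
ΔN = −sin φ cos λ·ΔX − sin φ sin λ·ΔY + cos φ·ΔZ = −(0.649452)(-0.765416)(310.1) − (0.649452)(0.643536)(72.2) + (0.760402)(73.1) = 179.56 m.
Horizontal magnitude = √(ΔE² + ΔN²) = √((-254.82)² + 179.56²) = 311.73 m.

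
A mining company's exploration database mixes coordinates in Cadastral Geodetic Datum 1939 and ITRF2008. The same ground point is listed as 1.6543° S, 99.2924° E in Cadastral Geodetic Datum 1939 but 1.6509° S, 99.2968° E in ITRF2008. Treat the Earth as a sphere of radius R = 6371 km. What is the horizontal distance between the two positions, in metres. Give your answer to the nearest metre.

Δφ = -1.6509° − -1.6543° = +0.0034°; Δλ = 99.2968° − 99.2924° = +0.0044°.
1° along a meridian = πR/180 = 111195 m.
ΔN = Δφ × 111195 = 378.1 m; ΔE = Δλ × 111195 × cos(-1.6543°) = +0.0044 × 111195 × 0.999583 = 489.1 m.
Distance = √(ΔE² + ΔN²) = √(489.1² + 378.1²) = 618.1 m.

618 m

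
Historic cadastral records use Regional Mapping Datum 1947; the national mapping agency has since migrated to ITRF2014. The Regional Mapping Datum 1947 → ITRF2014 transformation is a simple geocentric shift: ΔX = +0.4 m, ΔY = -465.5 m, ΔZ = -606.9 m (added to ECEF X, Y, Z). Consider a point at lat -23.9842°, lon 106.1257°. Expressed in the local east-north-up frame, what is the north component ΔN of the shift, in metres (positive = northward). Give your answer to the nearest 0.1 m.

ΔN = -736.3 m

At φ = -23.9842°, λ = 106.1257°: sin φ = -0.406485, cos φ = 0.913658, sin λ = 0.960655, cos λ = -0.277746.
ΔN = −sin φ cos λ·ΔX − sin φ sin λ·ΔY + cos φ·ΔZ = −(-0.406485)(-0.277746)(0.4) − (-0.406485)(0.960655)(-465.5) + (0.913658)(-606.9) = -736.32 m.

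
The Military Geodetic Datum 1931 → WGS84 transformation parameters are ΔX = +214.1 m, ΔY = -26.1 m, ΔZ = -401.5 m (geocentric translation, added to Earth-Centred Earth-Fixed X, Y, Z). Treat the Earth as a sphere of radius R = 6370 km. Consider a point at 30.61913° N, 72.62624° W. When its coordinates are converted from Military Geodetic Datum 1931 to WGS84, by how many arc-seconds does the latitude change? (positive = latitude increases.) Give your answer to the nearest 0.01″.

sin φ = 0.509329, cos φ = 0.860572, sin λ = -0.954377, cos λ = 0.298604.
North component: ΔN = −sin φ cos λ·ΔX − sin φ sin λ·ΔY + cos φ·ΔZ = −(0.509329)(0.298604)(214.1) − (0.509329)(-0.954377)(-26.1) + (0.860572)(-401.5) = -390.77 m.
1° of latitude spans πR/180 = 111177 m, so Δφ = -390.77 / 111177 × 3600 = -12.653″.

Δφ = -12.65″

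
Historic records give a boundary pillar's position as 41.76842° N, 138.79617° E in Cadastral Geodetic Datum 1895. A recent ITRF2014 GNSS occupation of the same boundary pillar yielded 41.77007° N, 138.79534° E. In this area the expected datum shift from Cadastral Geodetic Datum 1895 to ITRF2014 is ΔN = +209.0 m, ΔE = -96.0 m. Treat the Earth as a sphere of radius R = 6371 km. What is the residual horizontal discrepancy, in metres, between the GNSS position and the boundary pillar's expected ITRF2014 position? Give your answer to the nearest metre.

Observed coordinate differences: Δφ = +0.00165°, Δλ = -0.00083°.
Converting to metres (1° lat = 111195 m, cos φ = 0.745843): observed ΔN = 183.5 m, observed ΔE = -68.8 m.
Subtracting the expected shift leaves a residual of 183.5 − (209.0) = -25.5 m north and -68.8 − (-96.0) = 27.2 m east.
Residual distance = √((-25.5)² + 27.2²) = 37.3 m.

37 m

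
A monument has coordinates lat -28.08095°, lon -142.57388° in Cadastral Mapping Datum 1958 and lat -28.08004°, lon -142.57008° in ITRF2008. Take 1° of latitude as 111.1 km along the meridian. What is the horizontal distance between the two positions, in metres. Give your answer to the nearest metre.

386 m

Δφ = -28.08004° − -28.08095° = +0.00091°; Δλ = -142.57008° − -142.57388° = +0.00380°.
ΔN = Δφ × 111100 = 101.1 m; ΔE = Δλ × 111100 × cos(-28.08095°) = +0.00380 × 111100 × 0.882283 = 372.5 m.
Distance = √(ΔE² + ΔN²) = √(372.5² + 101.1²) = 386.0 m.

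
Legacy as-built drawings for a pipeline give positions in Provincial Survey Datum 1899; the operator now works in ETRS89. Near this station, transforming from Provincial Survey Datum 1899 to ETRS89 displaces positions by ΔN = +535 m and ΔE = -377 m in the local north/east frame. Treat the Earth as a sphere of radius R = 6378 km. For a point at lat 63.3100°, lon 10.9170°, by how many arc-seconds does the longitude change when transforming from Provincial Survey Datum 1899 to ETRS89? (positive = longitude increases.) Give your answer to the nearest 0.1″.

Δλ = -27.1″

At latitude 63.3100°, cos φ = 0.449163.
One radian of longitude at latitude φ spans R cos φ, so Δλ = ΔE / (R cos φ) = -377.0 / (6378000 × 0.449163) = -1.3160e-04 rad = -27.144″.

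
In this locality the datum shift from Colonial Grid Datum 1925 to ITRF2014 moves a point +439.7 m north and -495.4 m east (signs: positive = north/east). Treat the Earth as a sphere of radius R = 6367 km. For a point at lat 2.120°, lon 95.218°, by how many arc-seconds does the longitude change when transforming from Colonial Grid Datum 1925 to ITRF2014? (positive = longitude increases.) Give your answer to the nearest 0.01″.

At latitude 2.120°, cos φ = 0.999316.
One radian of longitude at latitude φ spans R cos φ, so Δλ = ΔE / (R cos φ) = -495.4 / (6367000 × 0.999316) = -7.7861e-05 rad = -16.060″.

Δλ = -16.06″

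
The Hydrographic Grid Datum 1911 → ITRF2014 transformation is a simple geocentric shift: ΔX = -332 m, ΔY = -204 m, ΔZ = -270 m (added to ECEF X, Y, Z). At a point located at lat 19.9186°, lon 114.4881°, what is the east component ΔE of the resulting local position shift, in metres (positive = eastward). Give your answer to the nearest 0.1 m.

ΔE = 386.7 m

The local east axis at (φ, λ) is (−sin λ, cos λ, 0), so ΔE = −sin(114.4881°)·(-332) + cos(114.4881°)·(-204) = 386.69 m.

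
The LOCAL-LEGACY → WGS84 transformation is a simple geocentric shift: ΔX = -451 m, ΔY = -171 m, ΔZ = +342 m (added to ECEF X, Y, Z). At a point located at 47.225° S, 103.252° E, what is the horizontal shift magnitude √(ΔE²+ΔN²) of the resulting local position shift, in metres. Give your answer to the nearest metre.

At φ = -47.225°, λ = 103.252°: sin φ = -0.734026, cos φ = 0.679121, sin λ = 0.973371, cos λ = -0.229234.
ΔE = −sin λ·ΔX + cos λ·ΔY = −(0.973371)·(-451) + (-0.229234)·(-171) = 478.19 m.
ΔN = −sin φ cos λ·ΔX − sin φ sin λ·ΔY + cos φ·ΔZ = −(-0.734026)(-0.229234)(-451) − (-0.734026)(0.973371)(-171) + (0.679121)(342) = 185.97 m.
Horizontal magnitude = √(ΔE² + ΔN²) = √(478.19² + 185.97²) = 513.08 m.

513 m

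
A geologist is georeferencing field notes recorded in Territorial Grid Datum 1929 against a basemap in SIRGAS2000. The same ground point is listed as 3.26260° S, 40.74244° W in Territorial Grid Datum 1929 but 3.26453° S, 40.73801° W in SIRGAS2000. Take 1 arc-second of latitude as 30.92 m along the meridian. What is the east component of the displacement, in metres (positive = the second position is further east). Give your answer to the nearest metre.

Δφ = -3.26453° − -3.26260° = -0.00193°; Δλ = -40.73801° − -40.74244° = +0.00443°.
1° of latitude = 3600 × 30.92 = 111312 m.
ΔN = Δφ × 111312 = -214.8 m; ΔE = Δλ × 111312 × cos(-3.26260°) = +0.00443 × 111312 × 0.998379 = 492.3 m.

ΔE = 492 m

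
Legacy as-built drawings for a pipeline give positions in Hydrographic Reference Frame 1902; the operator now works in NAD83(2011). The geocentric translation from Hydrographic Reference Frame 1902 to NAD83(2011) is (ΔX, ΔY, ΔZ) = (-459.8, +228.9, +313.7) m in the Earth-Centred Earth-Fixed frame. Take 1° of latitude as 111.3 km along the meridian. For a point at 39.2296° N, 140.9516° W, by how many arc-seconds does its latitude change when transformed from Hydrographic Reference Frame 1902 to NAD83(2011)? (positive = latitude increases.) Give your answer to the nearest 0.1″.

sin φ = 0.632430, cos φ = 0.774618, sin λ = -0.629977, cos λ = -0.776614.
North component: ΔN = −sin φ cos λ·ΔX − sin φ sin λ·ΔY + cos φ·ΔZ = −(0.632430)(-0.776614)(-459.8) − (0.632430)(-0.629977)(228.9) + (0.774618)(313.7) = 108.36 m.
1° of latitude spans 111300 m, so Δφ = 108.36 / 111300 × 3600 = 3.505″.

Δφ = 3.5″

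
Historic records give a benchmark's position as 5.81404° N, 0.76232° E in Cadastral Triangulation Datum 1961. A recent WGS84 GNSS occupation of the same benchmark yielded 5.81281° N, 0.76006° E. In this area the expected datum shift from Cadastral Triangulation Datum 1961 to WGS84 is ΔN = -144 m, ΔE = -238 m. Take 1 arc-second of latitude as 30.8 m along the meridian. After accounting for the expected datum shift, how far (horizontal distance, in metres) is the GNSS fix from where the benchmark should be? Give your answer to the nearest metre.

14 m

Observed coordinate differences: Δφ = -0.00123°, Δλ = -0.00226°.
Converting to metres (1° lat = 110880 m, cos φ = 0.994856): observed ΔN = -136.4 m, observed ΔE = -249.3 m.
Subtracting the expected shift leaves a residual of -136.4 − (-144) = 7.6 m north and -249.3 − (-238) = -11.3 m east.
Residual distance = √(7.6² + (-11.3)²) = 13.6 m.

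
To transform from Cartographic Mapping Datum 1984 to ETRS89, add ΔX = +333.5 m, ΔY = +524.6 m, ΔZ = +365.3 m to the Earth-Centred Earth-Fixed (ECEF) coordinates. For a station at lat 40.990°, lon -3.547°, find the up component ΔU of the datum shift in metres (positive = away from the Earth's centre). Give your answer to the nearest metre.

ΔU = 466 m

The local up (radial) axis is (cos φ cos λ, cos φ sin λ, sin φ), giving ΔU = 251.252 − 24.498 + 239.610 = 466.36 m.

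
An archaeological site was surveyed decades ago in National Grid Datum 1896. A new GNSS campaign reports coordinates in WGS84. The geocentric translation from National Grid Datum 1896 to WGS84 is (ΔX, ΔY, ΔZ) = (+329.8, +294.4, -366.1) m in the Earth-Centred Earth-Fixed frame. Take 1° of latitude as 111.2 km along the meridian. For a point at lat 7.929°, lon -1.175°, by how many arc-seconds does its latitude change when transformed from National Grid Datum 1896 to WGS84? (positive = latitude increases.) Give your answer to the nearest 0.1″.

sin φ = 0.137946, cos φ = 0.990440, sin λ = -0.020506, cos λ = 0.999790.
North component: ΔN = −sin φ cos λ·ΔX − sin φ sin λ·ΔY + cos φ·ΔZ = −(0.137946)(0.999790)(329.8) − (0.137946)(-0.020506)(294.4) + (0.990440)(-366.1) = -407.25 m.
1° of latitude spans 111200 m, so Δφ = -407.25 / 111200 × 3600 = -13.184″.

Δφ = -13.2″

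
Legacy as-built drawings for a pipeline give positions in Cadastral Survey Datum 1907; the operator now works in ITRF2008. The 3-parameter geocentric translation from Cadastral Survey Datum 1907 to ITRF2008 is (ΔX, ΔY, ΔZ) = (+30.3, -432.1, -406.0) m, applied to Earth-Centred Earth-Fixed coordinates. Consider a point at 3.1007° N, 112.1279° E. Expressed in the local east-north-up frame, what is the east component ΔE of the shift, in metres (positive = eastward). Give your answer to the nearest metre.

At φ = 3.1007°, λ = 112.1279°: sin φ = 0.054091, cos φ = 0.998536, sin λ = 0.926345, cos λ = -0.376675.
ΔE = −sin λ·ΔX + cos λ·ΔY = −(0.926345)·(30.3) + (-0.376675)·(-432.1) = 134.69 m.

ΔE = 135 m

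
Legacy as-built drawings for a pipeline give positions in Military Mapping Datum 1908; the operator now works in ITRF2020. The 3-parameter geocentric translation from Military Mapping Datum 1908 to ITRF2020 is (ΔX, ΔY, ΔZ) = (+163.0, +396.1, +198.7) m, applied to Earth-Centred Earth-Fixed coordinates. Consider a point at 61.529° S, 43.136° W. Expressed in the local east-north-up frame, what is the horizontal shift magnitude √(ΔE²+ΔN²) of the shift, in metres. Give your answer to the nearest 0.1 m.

402.4 m

At φ = -61.529°, λ = -43.136°: sin φ = -0.879059, cos φ = 0.476714, sin λ = -0.683732, cos λ = 0.729733.
ΔE = −sin λ·ΔX + cos λ·ΔY = −(-0.683732)·(163.0) + (0.729733)·(396.1) = 400.50 m.
ΔN = −sin φ cos λ·ΔX − sin φ sin λ·ΔY + cos φ·ΔZ = −(-0.879059)(0.729733)(163.0) − (-0.879059)(-0.683732)(396.1) + (0.476714)(198.7) = -38.79 m.
Horizontal magnitude = √(ΔE² + ΔN²) = √(400.50² + (-38.79)²) = 402.37 m.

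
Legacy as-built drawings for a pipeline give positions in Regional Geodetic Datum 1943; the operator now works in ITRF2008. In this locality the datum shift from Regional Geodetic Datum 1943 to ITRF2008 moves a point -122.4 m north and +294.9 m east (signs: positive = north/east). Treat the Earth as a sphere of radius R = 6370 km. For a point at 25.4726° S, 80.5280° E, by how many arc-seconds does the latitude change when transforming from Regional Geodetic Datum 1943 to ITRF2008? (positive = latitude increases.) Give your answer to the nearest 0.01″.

On a sphere of radius R, 1 rad of latitude = R, so Δφ = ΔN / R = -122.4 / 6370000 = -1.9215e-05 rad = -3.963″.

Δφ = -3.96″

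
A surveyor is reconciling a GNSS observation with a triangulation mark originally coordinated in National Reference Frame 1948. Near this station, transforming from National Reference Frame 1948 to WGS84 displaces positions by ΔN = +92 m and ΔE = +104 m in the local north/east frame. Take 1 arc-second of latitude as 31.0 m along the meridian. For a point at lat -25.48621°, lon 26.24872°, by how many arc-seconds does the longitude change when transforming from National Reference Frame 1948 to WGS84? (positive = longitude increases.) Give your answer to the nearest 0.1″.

Δλ = 3.7″

At latitude -25.48621°, cos φ = 0.902689.
1″ of longitude at this latitude = 31.00 × cos φ = 27.9834 m, so Δλ = 104.0 / 27.9834 = 3.716″.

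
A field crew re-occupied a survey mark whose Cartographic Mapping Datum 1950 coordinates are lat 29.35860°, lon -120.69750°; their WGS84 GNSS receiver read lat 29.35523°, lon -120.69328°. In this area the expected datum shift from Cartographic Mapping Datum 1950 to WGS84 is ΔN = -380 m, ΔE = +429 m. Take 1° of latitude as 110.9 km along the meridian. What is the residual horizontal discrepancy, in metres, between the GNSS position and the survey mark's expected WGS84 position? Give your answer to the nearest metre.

Observed coordinate differences: Δφ = -0.00337°, Δλ = +0.00422°.
Converting to metres (1° lat = 110900 m, cos φ = 0.871568): observed ΔN = -373.7 m, observed ΔE = 407.9 m.
Subtracting the expected shift leaves a residual of -373.7 − (-380) = 6.3 m north and 407.9 − (429) = -21.1 m east.
Residual distance = √(6.3² + (-21.1)²) = 22.0 m.

22 m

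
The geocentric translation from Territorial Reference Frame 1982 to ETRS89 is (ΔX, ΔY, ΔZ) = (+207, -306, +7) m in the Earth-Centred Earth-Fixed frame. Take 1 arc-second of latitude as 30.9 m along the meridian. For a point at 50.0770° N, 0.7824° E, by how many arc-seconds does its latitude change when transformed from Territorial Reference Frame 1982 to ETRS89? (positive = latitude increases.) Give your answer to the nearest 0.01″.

Δφ = -4.89″

sin φ = 0.766908, cos φ = 0.641758, sin λ = 0.013655, cos λ = 0.999907.
North component: ΔN = −sin φ cos λ·ΔX − sin φ sin λ·ΔY + cos φ·ΔZ = −(0.766908)(0.999907)(207) − (0.766908)(0.013655)(-306) + (0.641758)(7) = -151.04 m.
1° of latitude spans 3600 × 30.90 = 111240 m, so Δφ = -151.04 / 111240 × 3600 = -4.888″.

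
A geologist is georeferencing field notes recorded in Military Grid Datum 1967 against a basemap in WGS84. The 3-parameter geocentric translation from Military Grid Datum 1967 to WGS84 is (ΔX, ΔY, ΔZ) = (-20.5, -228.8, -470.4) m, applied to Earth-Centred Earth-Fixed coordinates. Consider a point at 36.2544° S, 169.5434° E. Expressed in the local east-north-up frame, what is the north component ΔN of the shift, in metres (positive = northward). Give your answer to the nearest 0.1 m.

At φ = -36.2544°, λ = 169.5434°: sin φ = -0.591372, cos φ = 0.806399, sin λ = 0.181491, cos λ = -0.983393.
ΔN = −sin φ cos λ·ΔX − sin φ sin λ·ΔY + cos φ·ΔZ = −(-0.591372)(-0.983393)(-20.5) − (-0.591372)(0.181491)(-228.8) + (0.806399)(-470.4) = -391.97 m.

ΔN = -392.0 m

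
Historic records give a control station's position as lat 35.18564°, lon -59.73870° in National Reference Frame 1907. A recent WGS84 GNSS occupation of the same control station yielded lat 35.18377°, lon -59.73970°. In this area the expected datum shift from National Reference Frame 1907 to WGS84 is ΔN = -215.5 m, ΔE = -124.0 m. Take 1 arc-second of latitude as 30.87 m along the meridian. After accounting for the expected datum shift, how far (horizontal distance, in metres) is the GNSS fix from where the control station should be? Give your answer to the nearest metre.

Observed coordinate differences: Δφ = -0.00187°, Δλ = -0.00100°.
Converting to metres (1° lat = 111132 m, cos φ = 0.817289): observed ΔN = -207.8 m, observed ΔE = -90.8 m.
Subtracting the expected shift leaves a residual of -207.8 − (-215.5) = 7.7 m north and -90.8 − (-124.0) = 33.2 m east.
Residual distance = √(7.7² + 33.2²) = 34.1 m.

34 m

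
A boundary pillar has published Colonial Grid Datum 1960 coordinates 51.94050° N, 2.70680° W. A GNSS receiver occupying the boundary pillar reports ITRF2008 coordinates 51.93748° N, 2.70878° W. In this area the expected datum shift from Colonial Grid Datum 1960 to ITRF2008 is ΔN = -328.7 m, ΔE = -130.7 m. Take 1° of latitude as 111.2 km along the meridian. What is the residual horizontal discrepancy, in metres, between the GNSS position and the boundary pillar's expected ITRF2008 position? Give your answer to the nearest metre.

9 m

Observed coordinate differences: Δφ = -0.00302°, Δλ = -0.00198°.
Converting to metres (1° lat = 111200 m, cos φ = 0.616479): observed ΔN = -335.8 m, observed ΔE = -135.7 m.
Subtracting the expected shift leaves a residual of -335.8 − (-328.7) = -7.1 m north and -135.7 − (-130.7) = -5.0 m east.
Residual distance = √((-7.1)² + (-5.0)²) = 8.7 m.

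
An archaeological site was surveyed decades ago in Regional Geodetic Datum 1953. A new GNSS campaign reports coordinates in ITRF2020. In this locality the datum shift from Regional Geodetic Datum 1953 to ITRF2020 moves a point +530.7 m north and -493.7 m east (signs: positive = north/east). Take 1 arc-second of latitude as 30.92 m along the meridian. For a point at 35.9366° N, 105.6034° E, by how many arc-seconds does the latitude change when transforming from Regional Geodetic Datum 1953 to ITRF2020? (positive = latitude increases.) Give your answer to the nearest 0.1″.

Δφ = 17.2″

1″ of latitude = 30.92 m, so Δφ = 530.7 / 30.92 = 17.164″.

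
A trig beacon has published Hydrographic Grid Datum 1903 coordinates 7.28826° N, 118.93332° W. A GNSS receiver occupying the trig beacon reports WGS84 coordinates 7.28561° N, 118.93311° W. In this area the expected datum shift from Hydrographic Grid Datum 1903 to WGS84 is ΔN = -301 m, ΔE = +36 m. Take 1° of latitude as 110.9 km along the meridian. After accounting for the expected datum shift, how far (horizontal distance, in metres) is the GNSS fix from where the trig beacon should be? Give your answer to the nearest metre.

15 m

Observed coordinate differences: Δφ = -0.00265°, Δλ = +0.00021°.
Converting to metres (1° lat = 110900 m, cos φ = 0.991920): observed ΔN = -293.9 m, observed ΔE = 23.1 m.
Subtracting the expected shift leaves a residual of -293.9 − (-301) = 7.1 m north and 23.1 − (36) = -12.9 m east.
Residual distance = √(7.1² + (-12.9)²) = 14.7 m.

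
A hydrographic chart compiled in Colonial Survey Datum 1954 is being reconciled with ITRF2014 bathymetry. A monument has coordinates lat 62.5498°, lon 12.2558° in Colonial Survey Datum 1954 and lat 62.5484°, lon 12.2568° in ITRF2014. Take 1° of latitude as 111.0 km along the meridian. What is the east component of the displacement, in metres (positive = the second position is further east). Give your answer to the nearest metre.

ΔE = 51 m

Δφ = 62.5484° − 62.5498° = -0.0014°; Δλ = 12.2568° − 12.2558° = +0.0010°.
ΔN = Δφ × 111000 = -155.4 m; ΔE = Δλ × 111000 × cos(62.5498°) = +0.0010 × 111000 × 0.460977 = 51.2 m.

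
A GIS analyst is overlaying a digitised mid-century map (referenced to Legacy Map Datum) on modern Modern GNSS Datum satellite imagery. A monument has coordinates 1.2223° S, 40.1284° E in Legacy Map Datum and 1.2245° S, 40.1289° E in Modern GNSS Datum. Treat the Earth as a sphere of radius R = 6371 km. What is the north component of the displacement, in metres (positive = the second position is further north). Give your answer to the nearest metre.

ΔN = -245 m

Δφ = -1.2245° − -1.2223° = -0.0022°; Δλ = 40.1289° − 40.1284° = +0.0005°.
1° along a meridian = πR/180 = 111195 m.
ΔN = Δφ × 111195 = -244.6 m; ΔE = Δλ × 111195 × cos(-1.2223°) = +0.0005 × 111195 × 0.999772 = 55.6 m.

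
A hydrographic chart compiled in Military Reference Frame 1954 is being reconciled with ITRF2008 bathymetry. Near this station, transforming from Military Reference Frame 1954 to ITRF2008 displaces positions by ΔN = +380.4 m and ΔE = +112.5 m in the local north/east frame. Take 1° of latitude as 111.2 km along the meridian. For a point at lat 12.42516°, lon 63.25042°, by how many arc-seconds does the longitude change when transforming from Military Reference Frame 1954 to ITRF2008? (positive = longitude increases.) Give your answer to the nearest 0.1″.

Δλ = 3.7″

At latitude 12.42516°, cos φ = 0.976578.
1° of longitude at this latitude = 111.2 × cos φ = 108.60 km, so Δλ = 112.5 / 108595.5 = 0.0010360° = 3.729″.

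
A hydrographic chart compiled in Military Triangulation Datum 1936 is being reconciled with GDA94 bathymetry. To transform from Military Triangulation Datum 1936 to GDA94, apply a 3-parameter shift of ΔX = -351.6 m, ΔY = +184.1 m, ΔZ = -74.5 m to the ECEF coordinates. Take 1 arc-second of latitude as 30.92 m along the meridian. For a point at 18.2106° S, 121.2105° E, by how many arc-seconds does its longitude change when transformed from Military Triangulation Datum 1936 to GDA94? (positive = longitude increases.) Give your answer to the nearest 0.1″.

Δλ = 7.0″

sin φ = -0.312511, cos φ = 0.949914, sin λ = 0.855269, cos λ = -0.518184.
East component: ΔE = −sin λ·ΔX + cos λ·ΔY = −(0.855269)(-351.6) + (-0.518184)(184.1) = 205.32 m.
1° of latitude spans 3600 × 30.92 = 111312 m; at latitude φ, 1° of longitude spans that × cos φ = 105736.9 m, so Δλ = 205.32 / 105736.9 × 3600 = 6.990″.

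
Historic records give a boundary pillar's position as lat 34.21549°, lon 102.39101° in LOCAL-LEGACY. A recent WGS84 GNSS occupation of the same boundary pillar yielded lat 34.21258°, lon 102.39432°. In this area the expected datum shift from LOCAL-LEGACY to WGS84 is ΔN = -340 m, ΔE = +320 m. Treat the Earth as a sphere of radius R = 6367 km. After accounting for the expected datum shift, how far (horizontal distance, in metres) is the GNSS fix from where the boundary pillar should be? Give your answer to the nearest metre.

23 m

Observed coordinate differences: Δφ = -0.00291°, Δλ = +0.00331°.
Converting to metres (1° lat = 111125 m, cos φ = 0.826929): observed ΔN = -323.4 m, observed ΔE = 304.2 m.
Subtracting the expected shift leaves a residual of -323.4 − (-340) = 16.6 m north and 304.2 − (320) = -15.8 m east.
Residual distance = √(16.6² + (-15.8)²) = 23.0 m.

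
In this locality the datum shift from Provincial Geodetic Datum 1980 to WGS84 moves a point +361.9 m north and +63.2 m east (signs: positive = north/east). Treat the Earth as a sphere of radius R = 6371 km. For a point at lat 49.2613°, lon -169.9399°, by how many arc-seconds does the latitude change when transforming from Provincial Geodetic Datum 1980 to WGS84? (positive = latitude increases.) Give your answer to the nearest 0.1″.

On a sphere of radius R, 1 rad of latitude = R, so Δφ = ΔN / R = 361.9 / 6371000 = 5.6804e-05 rad = 11.717″.

Δφ = 11.7″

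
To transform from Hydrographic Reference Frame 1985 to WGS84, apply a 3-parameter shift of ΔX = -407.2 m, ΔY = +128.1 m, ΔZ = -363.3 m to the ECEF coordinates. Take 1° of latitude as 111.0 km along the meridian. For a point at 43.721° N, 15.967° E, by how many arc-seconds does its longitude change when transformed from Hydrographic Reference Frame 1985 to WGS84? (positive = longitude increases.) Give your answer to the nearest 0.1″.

Δλ = 10.6″

sin φ = 0.691147, cos φ = 0.722714, sin λ = 0.275084, cos λ = 0.961420.
East component: ΔE = −sin λ·ΔX + cos λ·ΔY = −(0.275084)(-407.2) + (0.961420)(128.1) = 235.17 m.
1° of latitude spans 111000 m; at latitude φ, 1° of longitude spans that × cos φ = 80221.2 m, so Δλ = 235.17 / 80221.2 × 3600 = 10.554″.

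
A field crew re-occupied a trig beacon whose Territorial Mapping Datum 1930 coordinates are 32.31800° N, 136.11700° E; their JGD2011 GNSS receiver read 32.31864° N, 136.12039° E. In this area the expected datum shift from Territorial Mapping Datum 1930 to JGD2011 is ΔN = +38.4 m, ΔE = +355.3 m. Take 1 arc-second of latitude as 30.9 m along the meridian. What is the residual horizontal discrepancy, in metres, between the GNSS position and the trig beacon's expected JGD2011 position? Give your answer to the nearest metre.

Observed coordinate differences: Δφ = +0.00064°, Δλ = +0.00339°.
Converting to metres (1° lat = 111240 m, cos φ = 0.845094): observed ΔN = 71.2 m, observed ΔE = 318.7 m.
Subtracting the expected shift leaves a residual of 71.2 − (38.4) = 32.8 m north and 318.7 − (355.3) = -36.6 m east.
Residual distance = √(32.8² + (-36.6)²) = 49.2 m.

49 m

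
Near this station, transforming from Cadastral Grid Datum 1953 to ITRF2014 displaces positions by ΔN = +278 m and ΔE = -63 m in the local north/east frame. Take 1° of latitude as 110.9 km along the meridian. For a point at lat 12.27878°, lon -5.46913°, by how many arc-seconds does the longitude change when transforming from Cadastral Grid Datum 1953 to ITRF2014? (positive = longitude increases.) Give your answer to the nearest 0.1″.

Δλ = -2.1″

At latitude 12.27878°, cos φ = 0.977124.
1° of longitude at this latitude = 110.9 × cos φ = 108.36 km, so Δλ = -63.0 / 108363.1 = -0.0005814° = -2.093″.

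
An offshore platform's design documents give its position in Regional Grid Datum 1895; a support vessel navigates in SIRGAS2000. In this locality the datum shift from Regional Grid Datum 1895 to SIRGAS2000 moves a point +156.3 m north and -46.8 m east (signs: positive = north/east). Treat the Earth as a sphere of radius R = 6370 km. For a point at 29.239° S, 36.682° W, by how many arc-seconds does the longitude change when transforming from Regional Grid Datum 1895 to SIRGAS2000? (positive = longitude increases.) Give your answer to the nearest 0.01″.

Δλ = -1.74″

At latitude -29.239°, cos φ = 0.872590.
One radian of longitude at latitude φ spans R cos φ, so Δλ = ΔE / (R cos φ) = -46.8 / (6370000 × 0.872590) = -8.4197e-06 rad = -1.737″.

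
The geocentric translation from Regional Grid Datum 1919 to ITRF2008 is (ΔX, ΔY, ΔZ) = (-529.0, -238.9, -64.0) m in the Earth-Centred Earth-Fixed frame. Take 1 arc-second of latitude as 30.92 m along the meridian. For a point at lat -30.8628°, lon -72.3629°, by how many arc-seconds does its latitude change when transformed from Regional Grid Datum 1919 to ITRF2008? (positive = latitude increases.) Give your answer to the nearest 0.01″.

Δφ = -0.66″

sin φ = -0.512984, cos φ = 0.858398, sin λ = -0.952995, cos λ = 0.302987.
North component: ΔN = −sin φ cos λ·ΔX − sin φ sin λ·ΔY + cos φ·ΔZ = −(-0.512984)(0.302987)(-529.0) − (-0.512984)(-0.952995)(-238.9) + (0.858398)(-64.0) = -20.37 m.
1° of latitude spans 3600 × 30.92 = 111312 m, so Δφ = -20.37 / 111312 × 3600 = -0.659″.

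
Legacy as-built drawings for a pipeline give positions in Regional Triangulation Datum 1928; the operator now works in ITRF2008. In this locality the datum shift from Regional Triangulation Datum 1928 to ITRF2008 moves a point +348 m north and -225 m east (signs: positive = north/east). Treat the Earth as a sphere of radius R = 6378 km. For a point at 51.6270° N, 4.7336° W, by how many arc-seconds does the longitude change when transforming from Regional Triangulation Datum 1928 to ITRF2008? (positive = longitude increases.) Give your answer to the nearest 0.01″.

Δλ = -11.72″

At latitude 51.6270°, cos φ = 0.620778.
One radian of longitude at latitude φ spans R cos φ, so Δλ = ΔE / (R cos φ) = -225.0 / (6378000 × 0.620778) = -5.6828e-05 rad = -11.722″.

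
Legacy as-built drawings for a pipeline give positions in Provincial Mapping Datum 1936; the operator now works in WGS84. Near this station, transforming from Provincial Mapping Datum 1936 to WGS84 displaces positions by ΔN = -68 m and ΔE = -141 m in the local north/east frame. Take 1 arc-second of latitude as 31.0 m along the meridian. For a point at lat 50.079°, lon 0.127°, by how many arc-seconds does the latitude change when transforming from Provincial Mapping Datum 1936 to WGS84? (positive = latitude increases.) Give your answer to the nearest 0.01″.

Δφ = -2.19″

1″ of latitude = 31.00 m, so Δφ = -68.0 / 31.00 = -2.194″.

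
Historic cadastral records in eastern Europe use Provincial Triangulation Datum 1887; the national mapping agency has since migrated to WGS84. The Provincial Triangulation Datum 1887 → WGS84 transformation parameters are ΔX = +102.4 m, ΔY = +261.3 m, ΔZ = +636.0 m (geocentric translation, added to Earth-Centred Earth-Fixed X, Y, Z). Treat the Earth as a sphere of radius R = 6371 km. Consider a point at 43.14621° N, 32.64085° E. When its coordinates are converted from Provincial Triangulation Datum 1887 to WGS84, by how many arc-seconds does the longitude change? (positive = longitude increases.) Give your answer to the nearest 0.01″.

Δλ = 7.31″

sin φ = 0.683862, cos φ = 0.729611, sin λ = 0.539371, cos λ = 0.842068.
East component: ΔE = −sin λ·ΔX + cos λ·ΔY = −(0.539371)(102.4) + (0.842068)(261.3) = 164.80 m.
1° of latitude spans πR/180 = 111195 m; at latitude φ, 1° of longitude spans that × cos φ = 81129.0 m, so Δλ = 164.80 / 81129.0 × 3600 = 7.313″.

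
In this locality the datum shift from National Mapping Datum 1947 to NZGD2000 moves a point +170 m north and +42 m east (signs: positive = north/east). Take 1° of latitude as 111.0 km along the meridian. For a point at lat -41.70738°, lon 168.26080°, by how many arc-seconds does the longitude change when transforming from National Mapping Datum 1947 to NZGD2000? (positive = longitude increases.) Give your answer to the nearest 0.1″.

Δλ = 1.8″

At latitude -41.70738°, cos φ = 0.746552.
1° of longitude at this latitude = 111.0 × cos φ = 82.87 km, so Δλ = 42.0 / 82867.3 = 0.0005068° = 1.825″.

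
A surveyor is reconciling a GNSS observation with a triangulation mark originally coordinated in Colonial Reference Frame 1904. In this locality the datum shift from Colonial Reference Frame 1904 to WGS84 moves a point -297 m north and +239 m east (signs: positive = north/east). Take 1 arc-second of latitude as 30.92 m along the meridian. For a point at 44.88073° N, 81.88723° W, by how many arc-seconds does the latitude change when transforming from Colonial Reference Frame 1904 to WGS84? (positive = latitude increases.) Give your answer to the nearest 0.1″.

1″ of latitude = 30.92 m, so Δφ = -297.0 / 30.92 = -9.605″.

Δφ = -9.6″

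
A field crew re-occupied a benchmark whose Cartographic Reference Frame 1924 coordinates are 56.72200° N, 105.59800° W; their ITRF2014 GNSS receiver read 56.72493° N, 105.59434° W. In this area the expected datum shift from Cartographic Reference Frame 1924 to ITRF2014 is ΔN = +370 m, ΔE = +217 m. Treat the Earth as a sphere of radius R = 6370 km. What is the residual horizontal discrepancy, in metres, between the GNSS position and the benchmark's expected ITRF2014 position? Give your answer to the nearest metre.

45 m

Observed coordinate differences: Δφ = +0.00293°, Δλ = +0.00366°.
Converting to metres (1° lat = 111177 m, cos φ = 0.548702): observed ΔN = 325.7 m, observed ΔE = 223.3 m.
Subtracting the expected shift leaves a residual of 325.7 − (370) = -44.3 m north and 223.3 − (217) = 6.3 m east.
Residual distance = √((-44.3)² + 6.3²) = 44.7 m.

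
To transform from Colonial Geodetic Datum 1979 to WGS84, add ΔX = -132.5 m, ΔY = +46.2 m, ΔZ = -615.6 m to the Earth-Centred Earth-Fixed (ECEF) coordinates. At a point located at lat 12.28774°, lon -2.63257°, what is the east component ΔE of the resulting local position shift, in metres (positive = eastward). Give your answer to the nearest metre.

ΔE = 40 m

The local east axis at (φ, λ) is (−sin λ, cos λ, 0), so ΔE = −sin(-2.63257°)·(-132.5) + cos(-2.63257°)·46.2 = 40.07 m.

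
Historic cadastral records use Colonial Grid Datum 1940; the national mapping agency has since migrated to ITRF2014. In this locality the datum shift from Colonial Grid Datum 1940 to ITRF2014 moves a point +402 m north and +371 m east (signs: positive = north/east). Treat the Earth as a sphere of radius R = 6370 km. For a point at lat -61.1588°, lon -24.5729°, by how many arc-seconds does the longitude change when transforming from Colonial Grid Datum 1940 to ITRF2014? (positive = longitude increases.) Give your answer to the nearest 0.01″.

Δλ = 24.90″

At latitude -61.1588°, cos φ = 0.482384.
One radian of longitude at latitude φ spans R cos φ, so Δλ = ΔE / (R cos φ) = 371.0 / (6370000 × 0.482384) = 1.2074e-04 rad = 24.904″.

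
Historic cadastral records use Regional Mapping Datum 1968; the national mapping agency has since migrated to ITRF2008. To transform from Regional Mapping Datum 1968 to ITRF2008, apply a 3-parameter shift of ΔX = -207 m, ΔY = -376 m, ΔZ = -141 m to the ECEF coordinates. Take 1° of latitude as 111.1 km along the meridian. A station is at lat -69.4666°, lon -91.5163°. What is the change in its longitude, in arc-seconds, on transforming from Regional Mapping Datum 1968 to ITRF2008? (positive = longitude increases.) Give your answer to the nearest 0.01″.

Δλ = -18.20″

sin φ = -0.936468, cos φ = 0.350753, sin λ = -0.999650, cos λ = -0.026461.
East component: ΔE = −sin λ·ΔX + cos λ·ΔY = −(-0.999650)(-207) + (-0.026461)(-376) = -196.98 m.
1° of latitude spans 111100 m; at latitude φ, 1° of longitude spans that × cos φ = 38968.7 m, so Δλ = -196.98 / 38968.7 × 3600 = -18.197″.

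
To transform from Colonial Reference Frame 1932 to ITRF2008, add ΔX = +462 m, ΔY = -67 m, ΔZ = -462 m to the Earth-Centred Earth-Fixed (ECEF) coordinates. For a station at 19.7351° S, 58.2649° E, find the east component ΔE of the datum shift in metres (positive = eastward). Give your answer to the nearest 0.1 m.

The local east axis at (φ, λ) is (−sin λ, cos λ, 0), so ΔE = −sin(58.2649°)·462 + cos(58.2649°)·(-67) = -428.17 m.

ΔE = -428.2 m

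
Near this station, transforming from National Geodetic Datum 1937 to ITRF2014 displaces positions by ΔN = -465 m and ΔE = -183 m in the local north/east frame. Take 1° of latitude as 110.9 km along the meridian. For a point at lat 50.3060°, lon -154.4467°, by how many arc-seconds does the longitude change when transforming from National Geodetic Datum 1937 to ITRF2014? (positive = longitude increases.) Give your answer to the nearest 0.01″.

At latitude 50.3060°, cos φ = 0.638687.
1° of longitude at this latitude = 110.9 × cos φ = 70.83 km, so Δλ = -183.0 / 70830.4 = -0.0025836° = -9.301″.

Δλ = -9.30″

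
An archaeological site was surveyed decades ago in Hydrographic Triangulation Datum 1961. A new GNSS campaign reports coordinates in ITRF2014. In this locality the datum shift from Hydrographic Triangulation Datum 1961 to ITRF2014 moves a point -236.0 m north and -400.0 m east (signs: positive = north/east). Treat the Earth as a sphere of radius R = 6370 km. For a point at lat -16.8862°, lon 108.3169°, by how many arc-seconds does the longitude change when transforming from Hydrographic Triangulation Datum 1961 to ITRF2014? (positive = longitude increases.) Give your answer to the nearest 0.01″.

Δλ = -13.54″

At latitude -16.8862°, cos φ = 0.956884.
One radian of longitude at latitude φ spans R cos φ, so Δλ = ΔE / (R cos φ) = -400.0 / (6370000 × 0.956884) = -6.5624e-05 rad = -13.536″.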